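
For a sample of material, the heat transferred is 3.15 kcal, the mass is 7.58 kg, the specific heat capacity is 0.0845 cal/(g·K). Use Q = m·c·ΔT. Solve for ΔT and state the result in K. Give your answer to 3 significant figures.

Solving Q = m·c·ΔT for ΔT: ΔT = Q/(m·c).
Q = 3.15 kcal = 13180 J; m = 7.58 kg; c = 0.0845 cal/(g·K) = 353.5 J/(kg·K).
ΔT = 4.918 K

4.92 K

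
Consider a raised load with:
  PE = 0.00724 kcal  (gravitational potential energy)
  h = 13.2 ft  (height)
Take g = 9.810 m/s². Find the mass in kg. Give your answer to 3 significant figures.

0.767 kg

Rearranging: m = PE/(g·h).
PE = 0.00724 kcal = 30.29 J; h = 13.2 ft = 4.023 m; g = 9.810 m/s².
m = 0.7675 kg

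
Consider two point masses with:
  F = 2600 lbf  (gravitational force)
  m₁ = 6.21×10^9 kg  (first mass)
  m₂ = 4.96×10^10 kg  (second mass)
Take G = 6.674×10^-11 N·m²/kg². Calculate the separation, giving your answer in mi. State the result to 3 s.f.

Solving F = G·m₁·m₂/r² for r: r = √(G·m₁m₂/F).
F = 2600 lbf = 11565 N; m₁ = 6.21×10^9 kg; m₂ = 4.96×10^10 kg; G = 6.674×10^-11 N·m²/kg².
r = 1333 m
1333 m × (1 mi / 1609 m) = 0.8284 mi

0.828 mi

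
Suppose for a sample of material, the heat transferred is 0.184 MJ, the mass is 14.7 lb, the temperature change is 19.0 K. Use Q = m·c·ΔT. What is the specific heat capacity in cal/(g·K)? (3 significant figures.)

Solving Q = m·c·ΔT for c: c = Q/(m·ΔT).
Q = 0.184 MJ = 1.840×10^5 J; m = 14.7 lb = 6.668 kg; ΔT = 19.0 K.
c = 1452 J/(kg·K)
1452 J/(kg·K) × (1 cal/(g·K) / 4184 J/(kg·K)) = 0.3471 cal/(g·K)

0.347 cal/(g·K)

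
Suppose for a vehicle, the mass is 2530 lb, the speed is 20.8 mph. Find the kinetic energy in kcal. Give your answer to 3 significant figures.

KE is given directly by: KE = ½mv².
m = 2530 lb = 1148 kg; v = 20.8 mph = 9.298 m/s.
KE = 49611 J  (the unit combination reduces to kg·m²/s² = J)
49611 J × (1 kcal / 4184 J) = 11.86 kcal

11.9 kcal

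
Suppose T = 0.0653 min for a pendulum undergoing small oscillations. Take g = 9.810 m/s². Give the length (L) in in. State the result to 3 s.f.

Solving T = 2π√(L/g) for L: L = g·(T/2π)².
T = 0.0653 min = 3.918 s; g = 9.810 m/s².
L = 3.815 m
3.815 m × (1 in / 0.02540 m) = 150.2 in

150 in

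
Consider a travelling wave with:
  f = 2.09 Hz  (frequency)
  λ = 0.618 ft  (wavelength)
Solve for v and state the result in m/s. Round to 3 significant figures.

v is given directly by: v = fλ.
f = 2.09 Hz; λ = 0.618 ft = 0.1884 m.
v = 0.3937 m/s

0.394 m/s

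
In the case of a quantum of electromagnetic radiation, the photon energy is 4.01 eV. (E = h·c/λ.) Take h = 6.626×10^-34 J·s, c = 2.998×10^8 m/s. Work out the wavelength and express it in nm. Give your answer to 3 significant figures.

309 nm

Rearranging E = h·c/λ for λ: λ = hc/E.
E = 4.01 eV = 6.425×10^-19 J; h = 6.626×10^-34 J·s; c = 2.998×10^8 m/s.
λ = 3.092×10^-7 m
3.092×10^-7 m × (1 nm / 1.000×10^-9 m) = 309.2 nm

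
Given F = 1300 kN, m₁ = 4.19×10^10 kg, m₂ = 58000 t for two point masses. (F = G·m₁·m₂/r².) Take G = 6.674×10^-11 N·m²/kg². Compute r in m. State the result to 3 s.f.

11.2 m

From Newton's law of gravitation: r = √(G·m₁m₂/F).
F = 1300 kN = 1.300×10^6 N; m₁ = 4.19×10^10 kg; m₂ = 58000 t = 5.800×10^7 kg; G = 6.674×10^-11 N·m²/kg².
r = 11.17 m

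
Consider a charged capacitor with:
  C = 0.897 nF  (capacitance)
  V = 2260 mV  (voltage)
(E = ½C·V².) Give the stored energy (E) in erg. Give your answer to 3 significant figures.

0.0229 erg

E is given directly by: E = ½CV².
C = 0.897 nF = 8.970×10^-10 F; V = 2260 mV = 2.260 V.
E = 2.291×10^-9 J  (the unit combination reduces to kg·m²/s² = J)
2.291×10^-9 J × (1 erg / 1.000×10^-7 J) = 0.02291 erg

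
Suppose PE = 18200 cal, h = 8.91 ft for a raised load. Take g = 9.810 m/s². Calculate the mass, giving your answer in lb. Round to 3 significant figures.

Rearranging PE = m·g·h for m: m = PE/(g·h).
PE = 18200 cal = 76149 J; h = 8.91 ft = 2.716 m; g = 9.810 m/s².
m = 2858 kg
2858 kg × (1 lb / 0.4536 kg) = 6301 lb

6300 lb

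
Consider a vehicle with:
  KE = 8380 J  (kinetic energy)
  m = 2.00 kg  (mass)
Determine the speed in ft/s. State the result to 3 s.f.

Rearranging: v = √(2·KE/m).
KE = 8380 J; m = 2.00 kg.
v = 91.54 m/s
91.54 m/s × (1 ft/s / 0.3048 m/s) = 300.3 ft/s

300 ft/s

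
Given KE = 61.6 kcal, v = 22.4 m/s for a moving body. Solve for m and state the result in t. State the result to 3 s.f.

Rearranging KE = ½mv² for m: m = 2·KE/v².
KE = 61.6 kcal = 2.577×10^5 J; v = 22.4 m/s.
m = 1027 kg
1027 kg × (1 t / 1000 kg) = 1.027 t

1.03 t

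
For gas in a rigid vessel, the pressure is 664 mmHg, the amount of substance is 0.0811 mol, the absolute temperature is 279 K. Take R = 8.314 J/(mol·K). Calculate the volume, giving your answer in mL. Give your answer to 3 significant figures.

2130 mL

From the ideal-gas law: V = nRT/P.
P = 664 mmHg = 88526 Pa; n = 0.0811 mol; T = 279 K; R = 8.314 J/(mol·K).
V = 0.002125 m³
0.002125 m³ × (1 mL / 1.000×10^-6 m³) = 2125 mL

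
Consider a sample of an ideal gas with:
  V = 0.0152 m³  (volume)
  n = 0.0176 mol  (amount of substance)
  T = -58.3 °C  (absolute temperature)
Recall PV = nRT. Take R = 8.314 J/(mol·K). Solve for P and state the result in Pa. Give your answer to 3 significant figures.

From the ideal-gas law: P = nRT/V.
V = 0.0152 m³; n = 0.0176 mol; T = -58.3 °C = 214.8 K; R = 8.314 J/(mol·K).
P = 2068 Pa  (the unit combination reduces to kg/(m·s²) = Pa)

2070 Pa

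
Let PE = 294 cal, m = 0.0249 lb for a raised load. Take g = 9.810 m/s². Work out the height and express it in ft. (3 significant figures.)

36400 ft

Rearranging PE = m·g·h for h: h = PE/(m·g).
PE = 294 cal = 1230 J; m = 0.0249 lb = 0.01129 kg; g = 9.810 m/s².
h = 11102 m
11102 m × (1 ft / 0.3048 m) = 36424 ft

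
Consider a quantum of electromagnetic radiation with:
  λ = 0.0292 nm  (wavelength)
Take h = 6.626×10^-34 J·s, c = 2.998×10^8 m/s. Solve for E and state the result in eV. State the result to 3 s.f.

42500 eV

E is given directly by: E = hc/λ.
λ = 0.0292 nm = 2.920×10^-11 m; h = 6.626×10^-34 J·s; c = 2.998×10^8 m/s.
E = 6.803×10^-15 J
6.803×10^-15 J × (1 eV / 1.602×10^-19 J) = 42461 eV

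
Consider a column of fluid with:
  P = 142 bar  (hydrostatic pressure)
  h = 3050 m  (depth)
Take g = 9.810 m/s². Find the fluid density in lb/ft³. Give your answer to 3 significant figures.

29.6 lb/ft³

Rearranging: ρ = P/(g·h).
P = 142 bar = 1.420×10^7 Pa; h = 3050 m; g = 9.810 m/s².
ρ = 474.6 kg/m³
474.6 kg/m³ × (1 lb/ft³ / 16.02 kg/m³) = 29.63 lb/ft³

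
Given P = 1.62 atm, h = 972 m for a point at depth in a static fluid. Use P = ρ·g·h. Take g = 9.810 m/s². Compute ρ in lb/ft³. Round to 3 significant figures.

Rearranging: ρ = P/(g·h).
P = 1.62 atm = 1.641×10^5 Pa; h = 972 m; g = 9.810 m/s².
ρ = 17.21 kg/m³
17.21 kg/m³ × (1 lb/ft³ / 16.02 kg/m³) = 1.075 lb/ft³

1.07 lb/ft³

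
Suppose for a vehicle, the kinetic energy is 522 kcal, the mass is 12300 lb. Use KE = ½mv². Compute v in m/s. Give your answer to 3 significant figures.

28.0 m/s

Rearranging KE = ½mv² for v: v = √(2·KE/m).
KE = 522 kcal = 2.184×10^6 J; m = 12300 lb = 5579 kg.
v = 27.98 m/s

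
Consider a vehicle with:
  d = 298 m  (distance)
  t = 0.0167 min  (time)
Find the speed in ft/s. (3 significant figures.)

976 ft/s

Directly: v = d/t.
d = 298 m; t = 0.0167 min = 1.002 s.
v = 297.4 m/s
297.4 m/s × (1 ft/s / 0.3048 m/s) = 975.7 ft/s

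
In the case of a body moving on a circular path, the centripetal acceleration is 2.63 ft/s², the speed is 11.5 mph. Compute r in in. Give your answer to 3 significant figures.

1300 in

Rearranging a = v²/r for r: r = v²/a.
a = 2.63 ft/s² = 0.8016 m/s²; v = 11.5 mph = 5.141 m/s.
r = 32.97 m
32.97 m × (1 in / 0.02540 m) = 1298 in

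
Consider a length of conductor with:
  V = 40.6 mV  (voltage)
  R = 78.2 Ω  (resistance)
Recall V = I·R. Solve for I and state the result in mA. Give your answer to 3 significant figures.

Solving V = I·R for I: I = V/R.
V = 40.6 mV = 0.04060 V; R = 78.2 Ω.
I = 5.192×10^-4 A
5.192×10^-4 A × (1 mA / 0.001000 A) = 0.5192 mA

0.519 mA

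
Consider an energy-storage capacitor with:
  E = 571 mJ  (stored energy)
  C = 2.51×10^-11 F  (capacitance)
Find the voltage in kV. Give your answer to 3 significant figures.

Rearranging: V = √(2E/C).
E = 571 mJ = 0.5710 J; C = 2.51×10^-11 F.
V = 2.133×10^5 V
2.133×10^5 V × (1 kV / 1000 V) = 213.3 kV

213 kV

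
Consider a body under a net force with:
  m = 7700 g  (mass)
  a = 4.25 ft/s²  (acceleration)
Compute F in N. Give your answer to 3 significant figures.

From Newton's second law: F = m·a.
m = 7700 g = 7.700 kg; a = 4.25 ft/s² = 1.295 m/s².
F = 9.975 N  (the unit combination reduces to kg·m/s² = N)

9.97 N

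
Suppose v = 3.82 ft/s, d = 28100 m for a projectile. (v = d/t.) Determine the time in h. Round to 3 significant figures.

6.70 h

Rearranging: t = d/v.
v = 3.82 ft/s = 1.164 m/s; d = 28100 m.
t = 24134 s
24134 s × (1 h / 3600 s) = 6.704 h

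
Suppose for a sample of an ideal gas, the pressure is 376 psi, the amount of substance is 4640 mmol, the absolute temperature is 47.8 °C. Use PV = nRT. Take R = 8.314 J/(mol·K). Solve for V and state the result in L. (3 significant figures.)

Rearranging: V = nRT/P.
P = 376 psi = 2.592×10^6 Pa; n = 4640 mmol = 4.640 mol; T = 47.8 °C = 320.9 K; R = 8.314 J/(mol·K).
V = 0.004776 m³
0.004776 m³ × (1 L / 0.001000 m³) = 4.776 L

4.78 L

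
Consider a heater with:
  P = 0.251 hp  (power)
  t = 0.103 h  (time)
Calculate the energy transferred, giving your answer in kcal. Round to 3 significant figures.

Solving P = W/t for W: W = P·t.
P = 0.251 hp = 187.2 W; t = 0.103 h = 370.8 s.
W = 69403 J
69403 J × (1 kcal / 4184 J) = 16.59 kcal

16.6 kcal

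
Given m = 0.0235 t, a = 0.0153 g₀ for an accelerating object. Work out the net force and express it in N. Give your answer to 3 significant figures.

3.53 N

From Newton's second law: F = m·a.
m = 0.0235 t = 23.50 kg; a = 0.0153 g₀ = 0.1500 m/s².
F = 3.526 N  (the unit combination reduces to kg·m/s² = N)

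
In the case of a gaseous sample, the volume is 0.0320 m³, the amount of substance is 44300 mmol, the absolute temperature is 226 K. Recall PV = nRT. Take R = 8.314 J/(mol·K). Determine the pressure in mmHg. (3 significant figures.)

Directly: P = nRT/V.
V = 0.0320 m³; n = 44300 mmol = 44.30 mol; T = 226 K; R = 8.314 J/(mol·K).
P = 2.601×10^6 Pa
2.601×10^6 Pa × (1 mmHg / 133.3 Pa) = 19511 mmHg

19500 mmHg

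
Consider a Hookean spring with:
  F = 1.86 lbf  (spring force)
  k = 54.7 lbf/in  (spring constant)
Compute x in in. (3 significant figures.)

0.0340 in

Rearranging F = k·x for x: x = F/k.
F = 1.86 lbf = 8.274 N; k = 54.7 lbf/in = 9579 N/m.
x = 8.637×10^-4 m
8.637×10^-4 m × (1 in / 0.02540 m) = 0.03400 in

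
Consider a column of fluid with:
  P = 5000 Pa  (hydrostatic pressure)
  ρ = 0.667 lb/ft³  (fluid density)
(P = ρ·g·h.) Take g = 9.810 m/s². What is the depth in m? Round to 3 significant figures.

47.7 m

Solving P = ρ·g·h for h: h = P/(ρ·g).
P = 5000 Pa; ρ = 0.667 lb/ft³ = 10.68 kg/m³; g = 9.810 m/s².
h = 47.70 m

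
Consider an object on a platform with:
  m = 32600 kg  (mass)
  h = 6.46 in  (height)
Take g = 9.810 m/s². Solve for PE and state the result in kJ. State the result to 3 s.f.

Directly: PE = mgh.
m = 32600 kg; h = 6.46 in = 0.1641 m; g = 9.810 m/s².
PE = 52475 J
52475 J × (1 kJ / 1000 J) = 52.48 kJ

52.5 kJ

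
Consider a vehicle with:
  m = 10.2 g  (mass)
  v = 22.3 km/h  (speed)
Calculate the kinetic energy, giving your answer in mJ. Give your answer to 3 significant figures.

Directly: KE = ½mv².
m = 10.2 g = 0.01020 kg; v = 22.3 km/h = 6.194 m/s.
KE = 0.1957 J  (the unit combination reduces to kg·m²/s² = J)
0.1957 J × (1 mJ / 0.001000 J) = 195.7 mJ

196 mJ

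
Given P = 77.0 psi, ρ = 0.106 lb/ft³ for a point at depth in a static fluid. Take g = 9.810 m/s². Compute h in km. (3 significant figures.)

Rearranging P = ρ·g·h for h: h = P/(ρ·g).
P = 77.0 psi = 5.309×10^5 Pa; ρ = 0.106 lb/ft³ = 1.698 kg/m³; g = 9.810 m/s².
h = 31872 m
31872 m × (1 km / 1000 m) = 31.87 km

31.9 km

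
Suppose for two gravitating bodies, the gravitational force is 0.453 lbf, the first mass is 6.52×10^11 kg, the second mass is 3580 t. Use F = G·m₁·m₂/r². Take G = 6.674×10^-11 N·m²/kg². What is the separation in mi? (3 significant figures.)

5.46 mi

Rearranging: r = √(G·m₁m₂/F).
F = 0.453 lbf = 2.015 N; m₁ = 6.52×10^11 kg; m₂ = 3580 t = 3.580×10^6 kg; G = 6.674×10^-11 N·m²/kg².
r = 8793 m
8793 m × (1 mi / 1609 m) = 5.463 mi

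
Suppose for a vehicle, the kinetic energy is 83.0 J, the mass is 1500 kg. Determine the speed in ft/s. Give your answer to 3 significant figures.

1.09 ft/s

Solving KE = ½mv² for v: v = √(2·KE/m).
KE = 83.0 J; m = 1500 kg.
v = 0.3327 m/s
0.3327 m/s × (1 ft/s / 0.3048 m/s) = 1.091 ft/s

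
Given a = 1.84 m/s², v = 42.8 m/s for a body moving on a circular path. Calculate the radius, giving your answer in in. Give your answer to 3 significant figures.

Rearranging a = v²/r for r: r = v²/a.
a = 1.84 m/s²; v = 42.8 m/s.
r = 995.6 m
995.6 m × (1 in / 0.02540 m) = 39195 in

39200 in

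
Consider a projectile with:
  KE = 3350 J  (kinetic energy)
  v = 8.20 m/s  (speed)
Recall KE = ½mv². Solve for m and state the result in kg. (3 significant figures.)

Solving KE = ½mv² for m: m = 2·KE/v².
KE = 3350 J; v = 8.20 m/s.
m = 99.64 kg

99.6 kg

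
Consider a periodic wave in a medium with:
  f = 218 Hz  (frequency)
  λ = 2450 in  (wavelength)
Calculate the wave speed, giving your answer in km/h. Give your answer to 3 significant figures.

48800 km/h

v is given directly by: v = fλ.
f = 218 Hz; λ = 2450 in = 62.23 m.
v = 13566 m/s
13566 m/s × (1 km/h / 0.2778 m/s) = 48838 km/h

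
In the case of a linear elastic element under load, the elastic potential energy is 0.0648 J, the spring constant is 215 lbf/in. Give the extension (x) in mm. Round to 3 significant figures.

Solving U = ½k·x² for x: x = √(2U/k).
U = 0.0648 J; k = 215 lbf/in = 37652 N/m.
x = 0.001855 m
0.001855 m × (1 mm / 0.001000 m) = 1.855 mm

1.86 mm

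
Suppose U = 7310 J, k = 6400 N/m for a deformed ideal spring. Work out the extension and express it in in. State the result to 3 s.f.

Rearranging: x = √(2U/k).
U = 7310 J; k = 6400 N/m.
x = 1.511 m
1.511 m × (1 in / 0.02540 m) = 59.50 in

59.5 in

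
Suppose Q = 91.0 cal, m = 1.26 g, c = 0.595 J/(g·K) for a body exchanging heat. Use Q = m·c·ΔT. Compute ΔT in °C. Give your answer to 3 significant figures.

Rearranging: ΔT = Q/(m·c).
Q = 91.0 cal = 380.7 J; m = 1.26 g = 0.001260 kg; c = 0.595 J/(g·K) = 595.0 J/(kg·K).
ΔT = 507.9 K
Since 1 °C = 1 K, 507.9 °C.

508 °C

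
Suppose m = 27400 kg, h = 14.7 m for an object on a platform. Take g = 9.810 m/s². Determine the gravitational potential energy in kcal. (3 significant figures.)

Directly: PE = mgh.
m = 27400 kg; h = 14.7 m; g = 9.810 m/s².
PE = 3.951×10^6 J
3.951×10^6 J × (1 kcal / 4184 J) = 944.4 kcal

944 kcal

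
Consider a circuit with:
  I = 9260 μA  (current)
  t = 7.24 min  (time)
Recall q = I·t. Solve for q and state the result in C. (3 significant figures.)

Directly: q = It.
I = 9260 μA = 0.009260 A; t = 7.24 min = 434.4 s.
q = 4.023 C

4.02 C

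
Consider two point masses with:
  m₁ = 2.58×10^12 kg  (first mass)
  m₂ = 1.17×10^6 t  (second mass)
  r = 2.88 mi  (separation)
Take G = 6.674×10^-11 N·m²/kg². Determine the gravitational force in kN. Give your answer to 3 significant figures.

Directly: F = Gm₁m₂/r².
m₁ = 2.58×10^12 kg; m₂ = 1.17×10^6 t = 1.170×10^9 kg; r = 2.88 mi = 4635 m; G = 6.674×10^-11 N·m²/kg².
F = 9378 N  (the unit combination reduces to kg·m/s² = N)
9378 N × (1 kN / 1000 N) = 9.378 kN

9.38 kN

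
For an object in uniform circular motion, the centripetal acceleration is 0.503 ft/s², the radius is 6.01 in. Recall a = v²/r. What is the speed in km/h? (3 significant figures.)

Rearranging: v = √(a·r).
a = 0.503 ft/s² = 0.1533 m/s²; r = 6.01 in = 0.1527 m.
v = 0.1530 m/s
0.1530 m/s × (1 km/h / 0.2778 m/s) = 0.5507 km/h

0.551 km/h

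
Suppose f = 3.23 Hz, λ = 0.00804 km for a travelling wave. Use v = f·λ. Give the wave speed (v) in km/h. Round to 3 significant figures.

93.5 km/h

v is given directly by: v = fλ.
f = 3.23 Hz; λ = 0.00804 km = 8.040 m.
v = 25.97 m/s
25.97 m/s × (1 km/h / 0.2778 m/s) = 93.49 km/h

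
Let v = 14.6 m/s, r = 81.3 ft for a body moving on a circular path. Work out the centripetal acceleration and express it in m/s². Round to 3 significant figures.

a is given directly by: a = v²/r.
v = 14.6 m/s; r = 81.3 ft = 24.78 m.
a = 8.602 m/s²

8.60 m/s²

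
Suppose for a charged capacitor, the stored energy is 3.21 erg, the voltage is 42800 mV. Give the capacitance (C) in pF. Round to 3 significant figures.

Rearranging: C = 2E/V².
E = 3.21 erg = 3.210×10^-7 J; V = 42800 mV = 42.80 V.
C = 3.505×10^-10 F
3.505×10^-10 F × (1 pF / 1.000×10^-12 F) = 350.5 pF

350 pF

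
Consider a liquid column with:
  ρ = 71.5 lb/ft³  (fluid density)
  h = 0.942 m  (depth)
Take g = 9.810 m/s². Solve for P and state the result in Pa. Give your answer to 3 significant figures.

Directly: P = ρgh.
ρ = 71.5 lb/ft³ = 1145 kg/m³; h = 0.942 m; g = 9.810 m/s².
P = 10584 Pa  (the unit combination reduces to kg/(m·s²) = Pa)

10600 Pa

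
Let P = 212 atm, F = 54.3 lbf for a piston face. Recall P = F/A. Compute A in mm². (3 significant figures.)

Rearranging P = F/A for A: A = F/P.
P = 212 atm = 2.148×10^7 Pa; F = 54.3 lbf = 241.5 N.
A = 1.124×10^-5 m²
1.124×10^-5 m² × (1 mm² / 1.000×10^-6 m²) = 11.24 mm²

11.2 mm²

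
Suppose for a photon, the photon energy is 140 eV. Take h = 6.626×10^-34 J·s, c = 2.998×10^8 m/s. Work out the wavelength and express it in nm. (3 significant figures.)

Rearranging E = h·c/λ for λ: λ = hc/E.
E = 140 eV = 2.243×10^-17 J; h = 6.626×10^-34 J·s; c = 2.998×10^8 m/s.
λ = 8.856×10^-9 m
8.856×10^-9 m × (1 nm / 1.000×10^-9 m) = 8.856 nm

8.86 nm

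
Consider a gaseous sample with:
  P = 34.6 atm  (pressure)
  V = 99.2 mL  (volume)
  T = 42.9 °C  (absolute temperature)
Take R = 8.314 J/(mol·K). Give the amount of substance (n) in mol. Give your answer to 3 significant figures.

From the ideal-gas law: n = PV/(RT).
P = 34.6 atm = 3.506×10^6 Pa; V = 99.2 mL = 9.920×10^-5 m³; T = 42.9 °C = 316.0 K; R = 8.314 J/(mol·K).
n = 0.1324 mol

0.132 mol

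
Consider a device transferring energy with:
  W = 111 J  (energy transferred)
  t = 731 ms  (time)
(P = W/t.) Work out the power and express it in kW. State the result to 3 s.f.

P is given directly by: P = W/t.
W = 111 J; t = 731 ms = 0.7310 s.
P = 151.8 W  (the unit combination reduces to kg·m²/s³ = W)
151.8 W × (1 kW / 1000 W) = 0.1518 kW

0.152 kW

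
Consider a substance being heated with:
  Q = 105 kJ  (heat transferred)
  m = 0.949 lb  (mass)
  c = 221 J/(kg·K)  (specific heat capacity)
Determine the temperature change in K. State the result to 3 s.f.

1100 K

Solving Q = m·c·ΔT for ΔT: ΔT = Q/(m·c).
Q = 105 kJ = 1.050×10^5 J; m = 0.949 lb = 0.4305 kg; c = 221 J/(kg·K).
ΔT = 1104 K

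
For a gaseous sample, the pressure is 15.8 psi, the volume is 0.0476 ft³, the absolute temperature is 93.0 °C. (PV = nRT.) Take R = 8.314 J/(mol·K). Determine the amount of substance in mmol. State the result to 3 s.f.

48.2 mmol

From the ideal-gas law: n = PV/(RT).
P = 15.8 psi = 1.089×10^5 Pa; V = 0.0476 ft³ = 0.001348 m³; T = 93.0 °C = 366.1 K; R = 8.314 J/(mol·K).
n = 0.04823 mol
0.04823 mol × (1 mmol / 0.001000 mol) = 48.23 mmol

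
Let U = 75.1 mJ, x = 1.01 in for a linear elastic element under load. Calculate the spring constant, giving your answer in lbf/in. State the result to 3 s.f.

Solving U = ½k·x² for k: k = 2U/x².
U = 75.1 mJ = 0.07510 J; x = 1.01 in = 0.02565 m.
k = 228.2 N/m
228.2 N/m × (1 lbf/in / 175.1 N/m) = 1.303 lbf/in

1.30 lbf/in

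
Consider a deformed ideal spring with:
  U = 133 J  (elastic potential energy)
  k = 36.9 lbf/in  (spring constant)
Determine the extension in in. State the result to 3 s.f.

Rearranging U = ½k·x² for x: x = √(2U/k).
U = 133 J; k = 36.9 lbf/in = 6462 N/m.
x = 0.2029 m
0.2029 m × (1 in / 0.02540 m) = 7.988 in

7.99 in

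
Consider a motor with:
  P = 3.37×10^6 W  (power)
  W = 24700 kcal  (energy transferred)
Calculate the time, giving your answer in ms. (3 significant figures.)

30700 ms

Rearranging P = W/t for t: t = W/P.
P = 3.37×10^6 W; W = 24700 kcal = 1.033×10^8 J.
t = 30.67 s
30.67 s × (1 ms / 0.001000 s) = 30666 ms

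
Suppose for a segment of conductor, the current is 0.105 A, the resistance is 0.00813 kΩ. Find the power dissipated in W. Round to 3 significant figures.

0.0896 W

Directly: P = I²R.
I = 0.105 A; R = 0.00813 kΩ = 8.130 Ω.
P = 0.08963 W  (the unit combination reduces to kg·m²/s³ = W)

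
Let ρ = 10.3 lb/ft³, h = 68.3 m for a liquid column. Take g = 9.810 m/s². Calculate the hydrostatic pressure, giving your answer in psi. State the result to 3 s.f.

16.0 psi

P is given directly by: P = ρgh.
ρ = 10.3 lb/ft³ = 165.0 kg/m³; h = 68.3 m; g = 9.810 m/s².
P = 1.105×10^5 Pa
1.105×10^5 Pa × (1 psi / 6895 Pa) = 16.03 psi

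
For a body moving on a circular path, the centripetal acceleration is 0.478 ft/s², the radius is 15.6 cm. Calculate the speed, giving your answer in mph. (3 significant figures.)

Rearranging a = v²/r for v: v = √(a·r).
a = 0.478 ft/s² = 0.1457 m/s²; r = 15.6 cm = 0.1560 m.
v = 0.1508 m/s
0.1508 m/s × (1 mph / 0.4470 m/s) = 0.3372 mph

0.337 mph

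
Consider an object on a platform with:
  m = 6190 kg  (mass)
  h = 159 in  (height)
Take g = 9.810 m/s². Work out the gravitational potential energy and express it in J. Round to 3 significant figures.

PE is given directly by: PE = mgh.
m = 6190 kg; h = 159 in = 4.039 m; g = 9.810 m/s².
PE = 2.452×10^5 J  (the unit combination reduces to kg·m²/s² = J)

2.45×10^5 J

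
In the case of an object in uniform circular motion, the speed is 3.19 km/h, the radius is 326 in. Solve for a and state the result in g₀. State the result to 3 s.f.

0.00967 g₀

a is given directly by: a = v²/r.
v = 3.19 km/h = 0.8861 m/s; r = 326 in = 8.280 m.
a = 0.09483 m/s²
0.09483 m/s² × (1 g₀ / 9.807 m/s²) = 0.009670 g₀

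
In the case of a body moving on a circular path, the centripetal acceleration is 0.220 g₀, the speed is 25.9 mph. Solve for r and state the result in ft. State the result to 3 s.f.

204 ft

Rearranging a = v²/r for r: r = v²/a.
a = 0.220 g₀ = 2.157 m/s²; v = 25.9 mph = 11.58 m/s.
r = 62.14 m
62.14 m × (1 ft / 0.3048 m) = 203.9 ft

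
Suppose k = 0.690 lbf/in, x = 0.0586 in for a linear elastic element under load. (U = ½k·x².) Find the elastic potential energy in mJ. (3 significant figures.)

0.134 mJ

Directly: U = ½kx².
k = 0.690 lbf/in = 120.8 N/m; x = 0.0586 in = 0.001488 m.
U = 1.339×10^-4 J
1.339×10^-4 J × (1 mJ / 0.001000 J) = 0.1339 mJ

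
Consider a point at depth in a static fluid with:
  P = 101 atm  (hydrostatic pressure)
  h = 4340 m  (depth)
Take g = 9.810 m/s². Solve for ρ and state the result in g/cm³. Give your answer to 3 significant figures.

0.240 g/cm³

Solving P = ρ·g·h for ρ: ρ = P/(g·h).
P = 101 atm = 1.023×10^7 Pa; h = 4340 m; g = 9.810 m/s².
ρ = 240.4 kg/m³
240.4 kg/m³ × (1 g/cm³ / 1000 kg/m³) = 0.2404 g/cm³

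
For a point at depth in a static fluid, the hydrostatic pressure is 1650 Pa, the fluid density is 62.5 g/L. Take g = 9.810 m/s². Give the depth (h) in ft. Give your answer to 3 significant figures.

8.83 ft

Rearranging P = ρ·g·h for h: h = P/(ρ·g).
P = 1650 Pa; ρ = 62.5 g/L = 62.50 kg/m³; g = 9.810 m/s².
h = 2.691 m
2.691 m × (1 ft / 0.3048 m) = 8.829 ft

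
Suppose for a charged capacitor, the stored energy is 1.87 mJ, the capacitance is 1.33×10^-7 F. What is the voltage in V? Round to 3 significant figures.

168 V

Solving E = ½C·V² for V: V = √(2E/C).
E = 1.87 mJ = 0.001870 J; C = 1.33×10^-7 F.
V = 167.7 V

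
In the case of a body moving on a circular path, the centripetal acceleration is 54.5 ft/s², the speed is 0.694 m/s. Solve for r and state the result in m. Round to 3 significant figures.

0.0290 m

Rearranging a = v²/r for r: r = v²/a.
a = 54.5 ft/s² = 16.61 m/s²; v = 0.694 m/s.
r = 0.02899 m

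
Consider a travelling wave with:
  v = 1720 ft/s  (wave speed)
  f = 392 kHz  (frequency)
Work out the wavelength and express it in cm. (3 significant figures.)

0.134 cm

Solving v = f·λ for λ: λ = v/f.
v = 1720 ft/s = 524.3 m/s; f = 392 kHz = 3.920×10^5 Hz.
λ = 0.001337 m
0.001337 m × (1 cm / 0.01000 m) = 0.1337 cm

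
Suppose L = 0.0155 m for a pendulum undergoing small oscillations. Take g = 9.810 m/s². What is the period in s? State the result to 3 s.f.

Directly: T = 2π√(L/g).
L = 0.0155 m; g = 9.810 m/s².
T = 0.2498 s

0.250 s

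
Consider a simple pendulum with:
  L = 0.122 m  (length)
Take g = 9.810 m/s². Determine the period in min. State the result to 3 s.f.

T is given directly by: T = 2π√(L/g).
L = 0.122 m; g = 9.810 m/s².
T = 0.7007 s
0.7007 s × (1 min / 60.00 s) = 0.01168 min

0.0117 min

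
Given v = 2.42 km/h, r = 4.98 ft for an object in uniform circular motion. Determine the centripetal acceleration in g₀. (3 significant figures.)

Directly: a = v²/r.
v = 2.42 km/h = 0.6722 m/s; r = 4.98 ft = 1.518 m.
a = 0.2977 m/s²
0.2977 m/s² × (1 g₀ / 9.807 m/s²) = 0.03036 g₀

0.0304 g₀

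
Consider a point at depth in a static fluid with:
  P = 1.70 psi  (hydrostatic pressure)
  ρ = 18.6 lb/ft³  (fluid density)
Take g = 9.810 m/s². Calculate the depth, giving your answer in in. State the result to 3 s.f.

158 in

Solving P = ρ·g·h for h: h = P/(ρ·g).
P = 1.70 psi = 11721 Pa; ρ = 18.6 lb/ft³ = 297.9 kg/m³; g = 9.810 m/s².
h = 4.010 m
4.010 m × (1 in / 0.02540 m) = 157.9 in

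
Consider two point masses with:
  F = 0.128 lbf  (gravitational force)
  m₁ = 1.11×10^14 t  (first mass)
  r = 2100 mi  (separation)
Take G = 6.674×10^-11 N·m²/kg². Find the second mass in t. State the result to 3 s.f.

878 t

From Newton's law of gravitation: m₂ = F·r²/(G·m₁).
F = 0.128 lbf = 0.5694 N; m₁ = 1.11×10^14 t = 1.110×10^17 kg; r = 2100 mi = 3.380×10^6 m; G = 6.674×10^-11 N·m²/kg².
m₂ = 8.779×10^5 kg
8.779×10^5 kg × (1 t / 1000 kg) = 877.9 t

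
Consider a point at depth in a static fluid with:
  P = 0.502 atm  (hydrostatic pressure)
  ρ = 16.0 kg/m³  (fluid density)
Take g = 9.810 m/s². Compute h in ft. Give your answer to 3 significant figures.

1060 ft

Rearranging P = ρ·g·h for h: h = P/(ρ·g).
P = 0.502 atm = 50865 Pa; ρ = 16.0 kg/m³; g = 9.810 m/s².
h = 324.1 m
324.1 m × (1 ft / 0.3048 m) = 1063 ft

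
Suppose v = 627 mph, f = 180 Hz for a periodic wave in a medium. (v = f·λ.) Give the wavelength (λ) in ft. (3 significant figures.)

Solving v = f·λ for λ: λ = v/f.
v = 627 mph = 280.3 m/s; f = 180 Hz.
λ = 1.557 m
1.557 m × (1 ft / 0.3048 m) = 5.109 ft

5.11 ft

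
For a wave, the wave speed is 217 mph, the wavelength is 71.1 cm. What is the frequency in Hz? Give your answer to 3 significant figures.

Solving v = f·λ for f: f = v/λ.
v = 217 mph = 97.01 m/s; λ = 71.1 cm = 0.7110 m.
f = 136.4 Hz

136 Hz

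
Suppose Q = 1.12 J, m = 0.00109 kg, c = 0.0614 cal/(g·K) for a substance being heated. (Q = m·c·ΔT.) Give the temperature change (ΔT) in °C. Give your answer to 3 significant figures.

Solving Q = m·c·ΔT for ΔT: ΔT = Q/(m·c).
Q = 1.12 J; m = 0.00109 kg; c = 0.0614 cal/(g·K) = 256.9 J/(kg·K).
ΔT = 4.000 K
Since 1 °C = 1 K, 4.000 °C.

4.00 °C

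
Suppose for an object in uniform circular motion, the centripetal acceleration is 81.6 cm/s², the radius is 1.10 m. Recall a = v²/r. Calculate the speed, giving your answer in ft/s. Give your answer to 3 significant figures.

3.11 ft/s

Rearranging: v = √(a·r).
a = 81.6 cm/s² = 0.8160 m/s²; r = 1.10 m.
v = 0.9474 m/s
0.9474 m/s × (1 ft/s / 0.3048 m/s) = 3.108 ft/s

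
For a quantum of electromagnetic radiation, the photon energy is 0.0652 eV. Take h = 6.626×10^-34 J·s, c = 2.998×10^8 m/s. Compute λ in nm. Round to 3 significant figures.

Solving E = h·c/λ for λ: λ = hc/E.
E = 0.0652 eV = 1.045×10^-20 J; h = 6.626×10^-34 J·s; c = 2.998×10^8 m/s.
λ = 1.902×10^-5 m
1.902×10^-5 m × (1 nm / 1.000×10^-9 m) = 19016 nm

19000 nm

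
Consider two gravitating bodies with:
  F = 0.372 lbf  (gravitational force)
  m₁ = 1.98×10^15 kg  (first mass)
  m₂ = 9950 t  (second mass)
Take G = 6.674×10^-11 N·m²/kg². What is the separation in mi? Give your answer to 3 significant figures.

554 mi

From Newton's law of gravitation: r = √(G·m₁m₂/F).
F = 0.372 lbf = 1.655 N; m₁ = 1.98×10^15 kg; m₂ = 9950 t = 9.950×10^6 kg; G = 6.674×10^-11 N·m²/kg².
r = 8.914×10^5 m
8.914×10^5 m × (1 mi / 1609 m) = 553.9 mi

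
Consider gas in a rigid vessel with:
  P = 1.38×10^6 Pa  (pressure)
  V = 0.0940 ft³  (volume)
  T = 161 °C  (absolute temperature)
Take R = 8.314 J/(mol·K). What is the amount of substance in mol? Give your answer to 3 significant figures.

Rearranging: n = PV/(RT).
P = 1.38×10^6 Pa; V = 0.0940 ft³ = 0.002662 m³; T = 161 °C = 434.1 K; R = 8.314 J/(mol·K).
n = 1.018 mol

1.02 mol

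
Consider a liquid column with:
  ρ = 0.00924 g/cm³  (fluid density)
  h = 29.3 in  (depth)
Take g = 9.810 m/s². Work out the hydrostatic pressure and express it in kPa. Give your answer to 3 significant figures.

P is given directly by: P = ρgh.
ρ = 0.00924 g/cm³ = 9.240 kg/m³; h = 29.3 in = 0.7442 m; g = 9.810 m/s².
P = 67.46 Pa
67.46 Pa × (1 kPa / 1000 Pa) = 0.06746 kPa

0.0675 kPa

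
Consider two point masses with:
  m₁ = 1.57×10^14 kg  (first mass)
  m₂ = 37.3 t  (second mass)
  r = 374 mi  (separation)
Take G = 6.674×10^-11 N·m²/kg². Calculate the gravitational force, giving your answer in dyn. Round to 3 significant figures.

From Newton's law of gravitation: F = Gm₁m₂/r².
m₁ = 1.57×10^14 kg; m₂ = 37.3 t = 37300 kg; r = 374 mi = 6.019×10^5 m; G = 6.674×10^-11 N·m²/kg².
F = 0.001079 N
0.001079 N × (1 dyn / 1.000×10^-5 N) = 107.9 dyn

108 dyn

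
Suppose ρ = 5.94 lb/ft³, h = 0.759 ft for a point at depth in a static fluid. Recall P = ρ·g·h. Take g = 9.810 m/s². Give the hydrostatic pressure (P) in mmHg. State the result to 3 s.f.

Directly: P = ρgh.
ρ = 5.94 lb/ft³ = 95.15 kg/m³; h = 0.759 ft = 0.2313 m; g = 9.810 m/s².
P = 215.9 Pa
215.9 Pa × (1 mmHg / 133.3 Pa) = 1.620 mmHg

1.62 mmHg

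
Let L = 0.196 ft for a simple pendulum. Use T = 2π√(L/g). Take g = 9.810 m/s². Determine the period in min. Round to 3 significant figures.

0.00817 min

Directly: T = 2π√(L/g).
L = 0.196 ft = 0.05974 m; g = 9.810 m/s².
T = 0.4903 s
0.4903 s × (1 min / 60.00 s) = 0.008172 min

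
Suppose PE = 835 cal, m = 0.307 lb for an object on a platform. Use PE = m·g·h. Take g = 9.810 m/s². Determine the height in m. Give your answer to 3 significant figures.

2560 m

Rearranging PE = m·g·h for h: h = PE/(m·g).
PE = 835 cal = 3494 J; m = 0.307 lb = 0.1393 kg; g = 9.810 m/s².
h = 2557 m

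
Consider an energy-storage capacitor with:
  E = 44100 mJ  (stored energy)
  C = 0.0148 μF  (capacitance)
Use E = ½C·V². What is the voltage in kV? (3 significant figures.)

77.2 kV

Solving E = ½C·V² for V: V = √(2E/C).
E = 44100 mJ = 44.10 J; C = 0.0148 μF = 1.480×10^-8 F.
V = 77198 V  (the unit combination reduces to kg·m²/(A·s³) = V)
77198 V × (1 kV / 1000 V) = 77.20 kV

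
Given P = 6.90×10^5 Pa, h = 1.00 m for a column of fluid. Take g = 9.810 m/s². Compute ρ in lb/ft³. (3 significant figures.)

Rearranging: ρ = P/(g·h).
P = 6.90×10^5 Pa; h = 1.00 m; g = 9.810 m/s².
ρ = 70336 kg/m³
70336 kg/m³ × (1 lb/ft³ / 16.02 kg/m³) = 4391 lb/ft³

4390 lb/ft³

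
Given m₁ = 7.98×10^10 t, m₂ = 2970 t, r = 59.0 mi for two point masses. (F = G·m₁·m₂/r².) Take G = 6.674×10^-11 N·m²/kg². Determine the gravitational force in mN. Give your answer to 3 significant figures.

F is given directly by: F = Gm₁m₂/r².
m₁ = 7.98×10^10 t = 7.980×10^13 kg; m₂ = 2970 t = 2.970×10^6 kg; r = 59.0 mi = 94951 m; G = 6.674×10^-11 N·m²/kg².
F = 1.754 N  (the unit combination reduces to kg·m/s² = N)
1.754 N × (1 mN / 0.001000 N) = 1754 mN

1750 mN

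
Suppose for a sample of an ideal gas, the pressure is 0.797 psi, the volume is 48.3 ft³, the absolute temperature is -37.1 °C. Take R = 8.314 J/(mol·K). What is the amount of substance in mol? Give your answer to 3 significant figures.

Rearranging: n = PV/(RT).
P = 0.797 psi = 5495 Pa; V = 48.3 ft³ = 1.368 m³; T = -37.1 °C = 236.0 K; R = 8.314 J/(mol·K).
n = 3.830 mol

3.83 mol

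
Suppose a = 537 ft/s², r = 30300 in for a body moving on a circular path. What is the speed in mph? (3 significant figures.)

794 mph

Rearranging a = v²/r for v: v = √(a·r).
a = 537 ft/s² = 163.7 m/s²; r = 30300 in = 769.6 m.
v = 354.9 m/s
354.9 m/s × (1 mph / 0.4470 m/s) = 793.9 mph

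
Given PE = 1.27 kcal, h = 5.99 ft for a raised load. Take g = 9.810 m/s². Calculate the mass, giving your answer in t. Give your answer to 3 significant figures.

Solving PE = m·g·h for m: m = PE/(g·h).
PE = 1.27 kcal = 5314 J; h = 5.99 ft = 1.826 m; g = 9.810 m/s².
m = 296.7 kg
296.7 kg × (1 t / 1000 kg) = 0.2967 t

0.297 t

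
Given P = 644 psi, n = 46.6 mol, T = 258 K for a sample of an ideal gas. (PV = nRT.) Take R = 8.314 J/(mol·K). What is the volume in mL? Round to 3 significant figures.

From the ideal-gas law: V = nRT/P.
P = 644 psi = 4.440×10^6 Pa; n = 46.6 mol; T = 258 K; R = 8.314 J/(mol·K).
V = 0.02251 m³
0.02251 m³ × (1 mL / 1.000×10^-6 m³) = 22512 mL

22500 mL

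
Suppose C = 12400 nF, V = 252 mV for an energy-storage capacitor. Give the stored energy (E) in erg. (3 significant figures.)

Directly: E = ½CV².
C = 12400 nF = 1.240×10^-5 F; V = 252 mV = 0.2520 V.
E = 3.937×10^-7 J  (the unit combination reduces to kg·m²/s² = J)
3.937×10^-7 J × (1 erg / 1.000×10^-7 J) = 3.937 erg

3.94 erg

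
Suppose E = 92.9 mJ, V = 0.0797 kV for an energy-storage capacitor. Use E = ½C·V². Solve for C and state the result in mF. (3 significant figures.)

Rearranging E = ½C·V² for C: C = 2E/V².
E = 92.9 mJ = 0.09290 J; V = 0.0797 kV = 79.70 V.
C = 2.925×10^-5 F
2.925×10^-5 F × (1 mF / 0.001000 F) = 0.02925 mF

0.0293 mF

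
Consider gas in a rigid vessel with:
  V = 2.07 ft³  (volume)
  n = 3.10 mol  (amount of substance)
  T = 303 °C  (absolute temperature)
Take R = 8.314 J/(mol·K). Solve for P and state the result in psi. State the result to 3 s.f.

36.7 psi

P is given directly by: P = nRT/V.
V = 2.07 ft³ = 0.05862 m³; n = 3.10 mol; T = 303 °C = 576.1 K; R = 8.314 J/(mol·K).
P = 2.533×10^5 Pa
2.533×10^5 Pa × (1 psi / 6895 Pa) = 36.74 psi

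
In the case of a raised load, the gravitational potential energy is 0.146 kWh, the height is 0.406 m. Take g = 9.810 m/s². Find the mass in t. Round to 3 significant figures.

132 t

Rearranging: m = PE/(g·h).
PE = 0.146 kWh = 5.256×10^5 J; h = 0.406 m; g = 9.810 m/s².
m = 1.320×10^5 kg
1.320×10^5 kg × (1 t / 1000 kg) = 132.0 t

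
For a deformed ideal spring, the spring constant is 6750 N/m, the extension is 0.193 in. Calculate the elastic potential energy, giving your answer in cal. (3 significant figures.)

0.0194 cal

Directly: U = ½kx².
k = 6750 N/m; x = 0.193 in = 0.004902 m.
U = 0.08111 J
0.08111 J × (1 cal / 4.184 J) = 0.01938 cal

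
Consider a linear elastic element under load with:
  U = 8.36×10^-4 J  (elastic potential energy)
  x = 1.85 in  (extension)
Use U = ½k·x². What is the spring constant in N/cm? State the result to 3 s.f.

Rearranging: k = 2U/x².
U = 8.36×10^-4 J; x = 1.85 in = 0.04699 m.
k = 0.7572 N/m
0.7572 N/m × (1 N/cm / 100.0 N/m) = 0.007572 N/cm

0.00757 N/cm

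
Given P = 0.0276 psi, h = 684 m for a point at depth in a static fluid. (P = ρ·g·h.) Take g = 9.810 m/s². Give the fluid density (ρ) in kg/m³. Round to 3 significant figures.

Rearranging P = ρ·g·h for ρ: ρ = P/(g·h).
P = 0.0276 psi = 190.3 Pa; h = 684 m; g = 9.810 m/s².
ρ = 0.02836 kg/m³

0.0284 kg/m³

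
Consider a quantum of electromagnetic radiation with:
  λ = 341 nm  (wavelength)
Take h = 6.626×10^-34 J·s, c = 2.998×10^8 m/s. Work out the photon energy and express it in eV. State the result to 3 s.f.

E is given directly by: E = hc/λ.
λ = 341 nm = 3.410×10^-7 m; h = 6.626×10^-34 J·s; c = 2.998×10^8 m/s.
E = 5.825×10^-19 J  (the unit combination reduces to kg·m²/s² = J)
5.825×10^-19 J × (1 eV / 1.602×10^-19 J) = 3.636 eV

3.64 eV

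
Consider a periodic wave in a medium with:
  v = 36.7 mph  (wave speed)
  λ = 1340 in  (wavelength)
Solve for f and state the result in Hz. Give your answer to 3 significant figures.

0.482 Hz

Rearranging v = f·λ for f: f = v/λ.
v = 36.7 mph = 16.41 m/s; λ = 1340 in = 34.04 m.
f = 0.4820 Hz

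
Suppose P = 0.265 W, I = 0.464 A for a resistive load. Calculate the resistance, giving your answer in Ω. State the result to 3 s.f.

Rearranging P = I²R for R: R = P/I².
P = 0.265 W; I = 0.464 A.
R = 1.231 Ω

1.23 Ω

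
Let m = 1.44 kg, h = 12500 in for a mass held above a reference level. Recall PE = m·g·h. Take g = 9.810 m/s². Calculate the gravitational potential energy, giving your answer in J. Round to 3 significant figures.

4490 J

PE is given directly by: PE = mgh.
m = 1.44 kg; h = 12500 in = 317.5 m; g = 9.810 m/s².
PE = 4485 J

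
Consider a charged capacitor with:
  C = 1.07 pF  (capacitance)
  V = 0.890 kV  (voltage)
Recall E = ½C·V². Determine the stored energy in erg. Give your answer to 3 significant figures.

E is given directly by: E = ½CV².
C = 1.07 pF = 1.070×10^-12 F; V = 0.890 kV = 890.0 V.
E = 4.238×10^-7 J
4.238×10^-7 J × (1 erg / 1.000×10^-7 J) = 4.238 erg

4.24 erg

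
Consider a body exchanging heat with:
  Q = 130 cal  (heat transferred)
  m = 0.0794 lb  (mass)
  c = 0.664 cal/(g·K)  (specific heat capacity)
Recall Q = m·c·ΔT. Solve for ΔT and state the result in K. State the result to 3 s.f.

5.44 K

Solving Q = m·c·ΔT for ΔT: ΔT = Q/(m·c).
Q = 130 cal = 543.9 J; m = 0.0794 lb = 0.03602 kg; c = 0.664 cal/(g·K) = 2778 J/(kg·K).
ΔT = 5.436 K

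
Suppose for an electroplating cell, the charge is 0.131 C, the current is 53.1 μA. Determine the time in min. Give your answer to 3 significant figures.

Rearranging q = I·t for t: t = q/I.
q = 0.131 C; I = 53.1 μA = 5.310×10^-5 A.
t = 2467 s
2467 s × (1 min / 60.00 s) = 41.12 min

41.1 min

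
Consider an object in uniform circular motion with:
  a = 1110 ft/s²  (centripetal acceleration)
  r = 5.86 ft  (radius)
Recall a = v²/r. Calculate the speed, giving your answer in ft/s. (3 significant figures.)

Rearranging a = v²/r for v: v = √(a·r).
a = 1110 ft/s² = 338.3 m/s²; r = 5.86 ft = 1.786 m.
v = 24.58 m/s
24.58 m/s × (1 ft/s / 0.3048 m/s) = 80.65 ft/s

80.7 ft/s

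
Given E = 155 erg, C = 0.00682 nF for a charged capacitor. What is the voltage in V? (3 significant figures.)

Solving E = ½C·V² for V: V = √(2E/C).
E = 155 erg = 1.550×10^-5 J; C = 0.00682 nF = 6.820×10^-12 F.
V = 2132 V

2130 V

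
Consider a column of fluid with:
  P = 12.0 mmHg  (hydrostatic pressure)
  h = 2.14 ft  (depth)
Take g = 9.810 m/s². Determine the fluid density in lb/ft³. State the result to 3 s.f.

Rearranging P = ρ·g·h for ρ: ρ = P/(g·h).
P = 12.0 mmHg = 1600 Pa; h = 2.14 ft = 0.6523 m; g = 9.810 m/s².
ρ = 250.0 kg/m³
250.0 kg/m³ × (1 lb/ft³ / 16.02 kg/m³) = 15.61 lb/ft³

15.6 lb/ft³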